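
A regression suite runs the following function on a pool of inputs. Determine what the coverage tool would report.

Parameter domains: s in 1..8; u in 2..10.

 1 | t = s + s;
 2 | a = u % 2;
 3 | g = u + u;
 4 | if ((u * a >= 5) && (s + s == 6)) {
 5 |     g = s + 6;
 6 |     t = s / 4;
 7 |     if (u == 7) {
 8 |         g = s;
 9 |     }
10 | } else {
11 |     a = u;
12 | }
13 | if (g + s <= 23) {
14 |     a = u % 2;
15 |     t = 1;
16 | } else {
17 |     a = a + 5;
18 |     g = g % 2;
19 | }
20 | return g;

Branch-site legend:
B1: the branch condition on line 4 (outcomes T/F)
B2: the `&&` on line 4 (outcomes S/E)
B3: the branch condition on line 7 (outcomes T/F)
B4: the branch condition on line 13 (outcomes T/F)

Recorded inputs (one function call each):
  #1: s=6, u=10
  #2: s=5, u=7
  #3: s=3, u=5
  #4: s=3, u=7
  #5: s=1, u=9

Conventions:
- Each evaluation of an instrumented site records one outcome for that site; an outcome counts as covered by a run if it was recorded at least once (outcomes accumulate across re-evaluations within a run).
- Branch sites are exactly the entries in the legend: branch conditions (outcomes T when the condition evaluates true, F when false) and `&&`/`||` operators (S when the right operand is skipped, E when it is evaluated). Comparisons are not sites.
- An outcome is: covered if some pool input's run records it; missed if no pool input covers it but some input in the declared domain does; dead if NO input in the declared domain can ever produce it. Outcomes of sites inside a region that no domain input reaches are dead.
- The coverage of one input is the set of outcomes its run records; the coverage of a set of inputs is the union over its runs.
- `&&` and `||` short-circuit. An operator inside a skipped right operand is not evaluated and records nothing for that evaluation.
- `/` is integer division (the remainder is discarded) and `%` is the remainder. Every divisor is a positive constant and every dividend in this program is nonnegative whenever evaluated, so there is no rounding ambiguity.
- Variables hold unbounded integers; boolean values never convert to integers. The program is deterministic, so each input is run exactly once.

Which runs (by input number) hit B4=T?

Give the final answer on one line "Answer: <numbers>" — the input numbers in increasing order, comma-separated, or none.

input #1 (s=6, u=10): misses B4=T
input #2 (s=5, u=7): covers B4=T
input #3 (s=3, u=5): covers B4=T
input #4 (s=3, u=7): covers B4=T
input #5 (s=1, u=9): covers B4=T

Answer: 2, 3, 4, 5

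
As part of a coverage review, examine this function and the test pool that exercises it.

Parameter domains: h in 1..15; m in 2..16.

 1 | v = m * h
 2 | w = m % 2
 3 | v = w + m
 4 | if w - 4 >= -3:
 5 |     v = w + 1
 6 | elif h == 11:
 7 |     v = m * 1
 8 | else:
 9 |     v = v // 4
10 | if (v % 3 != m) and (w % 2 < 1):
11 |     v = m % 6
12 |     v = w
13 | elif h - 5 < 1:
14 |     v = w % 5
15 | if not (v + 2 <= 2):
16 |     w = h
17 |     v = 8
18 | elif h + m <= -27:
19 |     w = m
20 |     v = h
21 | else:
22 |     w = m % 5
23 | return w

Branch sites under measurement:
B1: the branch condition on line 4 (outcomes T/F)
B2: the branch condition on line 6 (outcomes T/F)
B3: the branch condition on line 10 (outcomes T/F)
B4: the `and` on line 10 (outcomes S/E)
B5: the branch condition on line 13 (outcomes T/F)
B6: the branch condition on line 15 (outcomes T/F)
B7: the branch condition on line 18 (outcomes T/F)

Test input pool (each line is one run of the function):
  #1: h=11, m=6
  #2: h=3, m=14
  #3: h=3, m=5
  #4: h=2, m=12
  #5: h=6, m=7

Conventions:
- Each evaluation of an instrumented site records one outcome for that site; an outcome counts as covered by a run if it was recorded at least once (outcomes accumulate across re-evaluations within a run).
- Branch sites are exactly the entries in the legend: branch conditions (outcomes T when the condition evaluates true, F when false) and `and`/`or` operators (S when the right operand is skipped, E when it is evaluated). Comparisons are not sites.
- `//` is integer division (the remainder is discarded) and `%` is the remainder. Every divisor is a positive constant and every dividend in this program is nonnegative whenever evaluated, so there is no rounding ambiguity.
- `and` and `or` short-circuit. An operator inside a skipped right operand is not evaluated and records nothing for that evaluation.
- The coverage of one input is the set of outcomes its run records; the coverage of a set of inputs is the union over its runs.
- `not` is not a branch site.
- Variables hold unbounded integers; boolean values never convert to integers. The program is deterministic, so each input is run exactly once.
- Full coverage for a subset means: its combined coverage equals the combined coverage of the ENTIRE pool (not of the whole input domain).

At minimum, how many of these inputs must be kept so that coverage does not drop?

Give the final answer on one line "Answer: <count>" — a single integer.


input #1 (h=11, m=6): events B1->F, B2->T, B4->E, B3->T, B6->F, B7->F; covers B1=F, B2=T, B3=T, B4=E, B6=F, B7=F
input #2 (h=3, m=14): events B1->F, B2->F, B4->E, B3->T, B6->F, B7->F; covers B1=F, B2=F, B3=T, B4=E, B6=F, B7=F
input #3 (h=3, m=5): events B1->T, B4->E, B3->F, B5->T, B6->T; covers B1=T, B3=F, B4=E, B5=T, B6=T
input #4 (h=2, m=12): events B1->F, B2->F, B4->E, B3->T, B6->F, B7->F; covers B1=F, B2=F, B3=T, B4=E, B6=F, B7=F
input #5 (h=6, m=7): events B1->T, B4->E, B3->F, B5->F, B6->T; covers B1=T, B3=F, B4=E, B5=F, B6=T
pool-wide coverage (12 outcomes): B1=T, B1=F, B2=T, B2=F, B3=T, B3=F, B4=E, B5=T, B5=F, B6=T, B6=F, B7=F
every size-1 subset falls short of the 12 outcomes (best: 6/12)
every size-2 subset falls short of the 12 outcomes (best: 10/12)
every size-3 subset falls short of the 12 outcomes (best: 11/12)
the canonical winner is {1, 2, 3, 5}: size 4, full 12-outcome coverage, earliest index list among size-4 covers
Answer: 4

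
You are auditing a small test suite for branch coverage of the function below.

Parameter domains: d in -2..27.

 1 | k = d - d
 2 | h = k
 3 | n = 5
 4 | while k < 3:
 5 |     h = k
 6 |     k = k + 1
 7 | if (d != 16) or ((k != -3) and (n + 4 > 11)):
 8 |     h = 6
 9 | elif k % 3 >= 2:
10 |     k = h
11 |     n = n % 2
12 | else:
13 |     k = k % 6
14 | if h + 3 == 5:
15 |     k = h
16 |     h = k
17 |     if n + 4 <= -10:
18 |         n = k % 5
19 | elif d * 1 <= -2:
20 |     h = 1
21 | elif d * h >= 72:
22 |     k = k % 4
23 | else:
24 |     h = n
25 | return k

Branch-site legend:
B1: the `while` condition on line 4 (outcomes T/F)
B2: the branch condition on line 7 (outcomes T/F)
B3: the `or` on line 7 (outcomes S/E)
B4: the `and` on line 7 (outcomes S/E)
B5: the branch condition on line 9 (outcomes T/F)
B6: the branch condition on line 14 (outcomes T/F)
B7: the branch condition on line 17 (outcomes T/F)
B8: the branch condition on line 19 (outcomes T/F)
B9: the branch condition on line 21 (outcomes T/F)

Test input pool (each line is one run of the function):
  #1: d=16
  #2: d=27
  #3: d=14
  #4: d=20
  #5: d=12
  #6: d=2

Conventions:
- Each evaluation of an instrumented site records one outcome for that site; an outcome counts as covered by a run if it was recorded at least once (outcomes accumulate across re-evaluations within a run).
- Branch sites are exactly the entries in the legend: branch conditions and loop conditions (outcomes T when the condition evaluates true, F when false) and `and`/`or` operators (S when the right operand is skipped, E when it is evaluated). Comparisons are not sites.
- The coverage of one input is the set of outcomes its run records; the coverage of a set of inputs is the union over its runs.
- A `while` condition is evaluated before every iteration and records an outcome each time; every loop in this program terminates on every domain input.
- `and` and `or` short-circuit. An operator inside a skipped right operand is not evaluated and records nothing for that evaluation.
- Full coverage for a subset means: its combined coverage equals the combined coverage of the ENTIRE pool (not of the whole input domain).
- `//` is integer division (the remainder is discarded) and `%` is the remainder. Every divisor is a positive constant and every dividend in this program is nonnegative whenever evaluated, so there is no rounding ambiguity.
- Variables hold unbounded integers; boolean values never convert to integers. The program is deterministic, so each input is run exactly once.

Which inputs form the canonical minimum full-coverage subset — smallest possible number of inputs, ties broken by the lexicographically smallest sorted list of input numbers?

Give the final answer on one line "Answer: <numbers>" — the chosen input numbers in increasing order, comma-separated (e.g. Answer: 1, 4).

#1 (d=16) -> B1->T, B1->T, B1->T, B1->F, B3->E, B4->E, B2->F, B5->F, B6->T, B7->F; covered: B1=T, B1=F, B2=F, B3=E, B4=E, B5=F, B6=T, B7=F
#2 (d=27) -> B1->T, B1->T, B1->T, B1->F, B3->S, B2->T, B6->F, B8->F, B9->T; covered: B1=T, B1=F, B2=T, B3=S, B6=F, B8=F, B9=T
#3 (d=14) -> B1->T, B1->T, B1->T, B1->F, B3->S, B2->T, B6->F, B8->F, B9->T; covered: B1=T, B1=F, B2=T, B3=S, B6=F, B8=F, B9=T
#4 (d=20) -> B1->T, B1->T, B1->T, B1->F, B3->S, B2->T, B6->F, B8->F, B9->T; covered: B1=T, B1=F, B2=T, B3=S, B6=F, B8=F, B9=T
#5 (d=12) -> B1->T, B1->T, B1->T, B1->F, B3->S, B2->T, B6->F, B8->F, B9->T; covered: B1=T, B1=F, B2=T, B3=S, B6=F, B8=F, B9=T
#6 (d=2) -> B1->T, B1->T, B1->T, B1->F, B3->S, B2->T, B6->F, B8->F, B9->F; covered: B1=T, B1=F, B2=T, B3=S, B6=F, B8=F, B9=F
pool-wide coverage (14 outcomes): B1=T, B1=F, B2=T, B2=F, B3=S, B3=E, B4=E, B5=F, B6=T, B6=F, B7=F, B8=F, B9=T, B9=F
no size-1 subset reaches all 14 outcomes (best union: 8/14)
no size-2 subset reaches all 14 outcomes (best union: 13/14)
inputs {1, 2, 6} (size 3) cover everything; no size-3 subset with a lexicographically smaller index list covers all 14

Answer: 1, 2, 6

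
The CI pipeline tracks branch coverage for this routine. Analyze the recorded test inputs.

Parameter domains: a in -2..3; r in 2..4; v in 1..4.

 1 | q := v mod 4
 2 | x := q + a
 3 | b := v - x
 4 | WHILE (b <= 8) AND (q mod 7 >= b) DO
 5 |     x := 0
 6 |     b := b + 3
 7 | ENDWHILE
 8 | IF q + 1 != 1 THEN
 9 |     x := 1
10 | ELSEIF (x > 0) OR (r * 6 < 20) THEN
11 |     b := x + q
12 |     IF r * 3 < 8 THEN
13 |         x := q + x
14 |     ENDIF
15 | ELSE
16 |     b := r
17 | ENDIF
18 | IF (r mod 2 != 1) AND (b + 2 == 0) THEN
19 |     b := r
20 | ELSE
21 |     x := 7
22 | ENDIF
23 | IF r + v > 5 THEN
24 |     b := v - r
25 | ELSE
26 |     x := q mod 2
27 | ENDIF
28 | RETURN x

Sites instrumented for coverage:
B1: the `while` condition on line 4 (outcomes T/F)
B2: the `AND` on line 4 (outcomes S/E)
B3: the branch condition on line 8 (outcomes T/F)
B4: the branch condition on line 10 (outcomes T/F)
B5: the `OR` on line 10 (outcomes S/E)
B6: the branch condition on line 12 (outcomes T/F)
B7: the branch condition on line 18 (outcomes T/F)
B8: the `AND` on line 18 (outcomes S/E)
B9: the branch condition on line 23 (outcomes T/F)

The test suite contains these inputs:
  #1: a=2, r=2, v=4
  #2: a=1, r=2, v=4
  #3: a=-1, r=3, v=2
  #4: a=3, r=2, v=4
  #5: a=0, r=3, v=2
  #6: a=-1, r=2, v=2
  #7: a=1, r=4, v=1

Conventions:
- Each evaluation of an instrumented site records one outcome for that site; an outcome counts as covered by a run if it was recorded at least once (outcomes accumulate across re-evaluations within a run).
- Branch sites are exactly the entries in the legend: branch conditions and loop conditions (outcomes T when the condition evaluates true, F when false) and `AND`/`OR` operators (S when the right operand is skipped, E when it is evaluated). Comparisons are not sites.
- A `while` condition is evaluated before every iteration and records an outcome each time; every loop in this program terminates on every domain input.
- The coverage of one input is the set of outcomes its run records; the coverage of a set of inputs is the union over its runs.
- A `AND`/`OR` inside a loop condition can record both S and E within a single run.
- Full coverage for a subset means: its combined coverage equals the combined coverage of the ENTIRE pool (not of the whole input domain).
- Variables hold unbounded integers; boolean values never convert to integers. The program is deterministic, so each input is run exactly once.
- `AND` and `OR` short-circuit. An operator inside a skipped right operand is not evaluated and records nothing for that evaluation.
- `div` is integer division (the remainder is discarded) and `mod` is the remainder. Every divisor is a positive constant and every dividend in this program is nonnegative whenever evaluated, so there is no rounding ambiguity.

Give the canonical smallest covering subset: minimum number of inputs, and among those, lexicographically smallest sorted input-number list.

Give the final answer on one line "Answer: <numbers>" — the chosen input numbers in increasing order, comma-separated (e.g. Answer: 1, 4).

input #1, a=2, r=2, v=4: outcomes B1=F, B2=E, B3=F, B4=T, B5=S, B6=T, B7=F, B8=E, B9=T
input #2, a=1, r=2, v=4: outcomes B1=F, B2=E, B3=F, B4=T, B5=S, B6=T, B7=F, B8=E, B9=T
input #3, a=-1, r=3, v=2: outcomes B1=T, B1=F, B2=E, B3=T, B7=F, B8=S, B9=F
input #4, a=3, r=2, v=4: outcomes B1=F, B2=E, B3=F, B4=T, B5=S, B6=T, B7=F, B8=E, B9=T
input #5, a=0, r=3, v=2: outcomes B1=T, B1=F, B2=E, B3=T, B7=F, B8=S, B9=F
input #6, a=-1, r=2, v=2: outcomes B1=T, B1=F, B2=E, B3=T, B7=F, B8=E, B9=F
input #7, a=1, r=4, v=1: outcomes B1=T, B1=F, B2=E, B3=T, B7=F, B8=E, B9=F
the full pool covers 13 outcomes: B1=T, B1=F, B2=E, B3=T, B3=F, B4=T, B5=S, B6=T, B7=F, B8=S, B8=E, B9=T, B9=F
size 1 is not enough: best union over all size-1 subsets is 9/13
at size 2, {1, 3} reaches all 13 outcomes; every lexicographically earlier size-2 subset fails

Answer: 1, 3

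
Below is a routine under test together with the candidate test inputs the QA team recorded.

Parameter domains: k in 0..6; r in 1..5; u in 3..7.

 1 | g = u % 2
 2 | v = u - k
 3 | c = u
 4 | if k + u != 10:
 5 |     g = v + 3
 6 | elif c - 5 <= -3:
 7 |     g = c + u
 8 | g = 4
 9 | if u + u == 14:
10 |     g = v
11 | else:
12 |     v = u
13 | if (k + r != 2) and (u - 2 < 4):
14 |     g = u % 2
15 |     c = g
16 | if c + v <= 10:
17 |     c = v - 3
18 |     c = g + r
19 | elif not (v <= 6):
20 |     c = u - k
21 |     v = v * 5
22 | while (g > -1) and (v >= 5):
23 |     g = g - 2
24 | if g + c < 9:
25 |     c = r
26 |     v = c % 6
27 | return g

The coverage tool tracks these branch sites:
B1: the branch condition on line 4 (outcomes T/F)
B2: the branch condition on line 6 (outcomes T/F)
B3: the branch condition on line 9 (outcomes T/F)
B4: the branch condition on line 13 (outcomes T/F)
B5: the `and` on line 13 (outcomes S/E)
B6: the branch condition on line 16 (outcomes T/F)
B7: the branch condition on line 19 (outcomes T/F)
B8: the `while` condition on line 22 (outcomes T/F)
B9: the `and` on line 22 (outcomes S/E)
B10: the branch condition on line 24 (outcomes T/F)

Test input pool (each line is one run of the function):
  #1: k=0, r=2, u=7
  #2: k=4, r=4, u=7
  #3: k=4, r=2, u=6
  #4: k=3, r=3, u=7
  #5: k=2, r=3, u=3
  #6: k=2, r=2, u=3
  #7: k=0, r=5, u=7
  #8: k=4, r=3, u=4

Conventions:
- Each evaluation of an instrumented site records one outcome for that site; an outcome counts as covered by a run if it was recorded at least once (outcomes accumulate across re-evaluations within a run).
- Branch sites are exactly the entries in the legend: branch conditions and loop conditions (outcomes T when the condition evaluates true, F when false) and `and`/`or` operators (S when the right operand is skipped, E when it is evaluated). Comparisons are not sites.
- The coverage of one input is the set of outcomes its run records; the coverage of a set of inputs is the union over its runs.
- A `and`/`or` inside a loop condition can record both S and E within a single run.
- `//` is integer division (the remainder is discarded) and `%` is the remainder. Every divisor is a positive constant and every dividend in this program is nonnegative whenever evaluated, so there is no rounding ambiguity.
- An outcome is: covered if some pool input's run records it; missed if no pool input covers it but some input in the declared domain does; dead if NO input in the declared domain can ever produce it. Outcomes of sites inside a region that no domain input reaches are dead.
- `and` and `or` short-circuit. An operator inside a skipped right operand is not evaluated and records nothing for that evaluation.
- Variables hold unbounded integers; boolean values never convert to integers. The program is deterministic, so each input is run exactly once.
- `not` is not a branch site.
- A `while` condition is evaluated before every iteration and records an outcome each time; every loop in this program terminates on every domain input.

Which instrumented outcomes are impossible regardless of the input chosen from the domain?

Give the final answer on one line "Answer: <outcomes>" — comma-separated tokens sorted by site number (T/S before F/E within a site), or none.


running all 175 domain inputs and tallying outcomes:
  B2=T: unreachable across the whole domain -> dead
  reachable outcomes have witnesses, e.g. B1=T (e.g. k=0, r=1, u=3), B1=F (e.g. k=3, r=1, u=7), B2=F (e.g. k=3, r=1, u=7), B3=T (e.g. k=0, r=1, u=7)
Answer: B2=T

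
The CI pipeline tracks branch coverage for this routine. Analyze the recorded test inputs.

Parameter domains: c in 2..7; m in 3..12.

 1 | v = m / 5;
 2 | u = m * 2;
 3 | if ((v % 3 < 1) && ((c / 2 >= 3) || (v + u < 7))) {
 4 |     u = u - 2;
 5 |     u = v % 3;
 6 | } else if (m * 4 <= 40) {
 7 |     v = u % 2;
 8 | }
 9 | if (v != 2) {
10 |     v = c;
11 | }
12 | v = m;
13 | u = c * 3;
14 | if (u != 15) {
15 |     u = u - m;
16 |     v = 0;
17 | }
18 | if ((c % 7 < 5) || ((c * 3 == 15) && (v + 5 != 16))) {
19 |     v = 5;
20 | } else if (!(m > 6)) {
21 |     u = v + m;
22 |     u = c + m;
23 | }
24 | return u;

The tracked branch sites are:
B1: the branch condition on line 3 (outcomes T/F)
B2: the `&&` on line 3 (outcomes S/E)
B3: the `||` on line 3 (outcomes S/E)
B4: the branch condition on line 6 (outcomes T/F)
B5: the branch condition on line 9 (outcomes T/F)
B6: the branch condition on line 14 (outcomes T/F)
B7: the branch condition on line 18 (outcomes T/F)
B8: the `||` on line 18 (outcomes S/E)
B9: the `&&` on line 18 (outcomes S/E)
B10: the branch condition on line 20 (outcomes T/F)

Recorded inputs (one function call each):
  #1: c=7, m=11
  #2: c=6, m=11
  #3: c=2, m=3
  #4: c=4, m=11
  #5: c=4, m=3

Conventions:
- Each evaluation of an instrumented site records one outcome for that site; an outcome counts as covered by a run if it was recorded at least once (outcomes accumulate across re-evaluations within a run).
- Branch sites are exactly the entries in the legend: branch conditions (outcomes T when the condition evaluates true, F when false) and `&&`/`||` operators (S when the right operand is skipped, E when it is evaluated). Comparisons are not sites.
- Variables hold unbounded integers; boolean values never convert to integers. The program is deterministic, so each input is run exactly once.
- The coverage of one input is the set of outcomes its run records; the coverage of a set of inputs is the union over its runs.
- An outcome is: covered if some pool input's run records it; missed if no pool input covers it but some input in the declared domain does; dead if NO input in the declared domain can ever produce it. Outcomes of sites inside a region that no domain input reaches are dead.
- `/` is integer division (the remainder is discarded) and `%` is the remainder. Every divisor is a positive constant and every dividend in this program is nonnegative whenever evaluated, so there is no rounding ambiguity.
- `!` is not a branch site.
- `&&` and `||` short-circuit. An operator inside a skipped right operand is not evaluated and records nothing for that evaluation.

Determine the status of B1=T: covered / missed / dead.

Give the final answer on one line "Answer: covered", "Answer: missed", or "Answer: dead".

B1=T is recorded by pool input(s) 3, 5 -> covered

Answer: covered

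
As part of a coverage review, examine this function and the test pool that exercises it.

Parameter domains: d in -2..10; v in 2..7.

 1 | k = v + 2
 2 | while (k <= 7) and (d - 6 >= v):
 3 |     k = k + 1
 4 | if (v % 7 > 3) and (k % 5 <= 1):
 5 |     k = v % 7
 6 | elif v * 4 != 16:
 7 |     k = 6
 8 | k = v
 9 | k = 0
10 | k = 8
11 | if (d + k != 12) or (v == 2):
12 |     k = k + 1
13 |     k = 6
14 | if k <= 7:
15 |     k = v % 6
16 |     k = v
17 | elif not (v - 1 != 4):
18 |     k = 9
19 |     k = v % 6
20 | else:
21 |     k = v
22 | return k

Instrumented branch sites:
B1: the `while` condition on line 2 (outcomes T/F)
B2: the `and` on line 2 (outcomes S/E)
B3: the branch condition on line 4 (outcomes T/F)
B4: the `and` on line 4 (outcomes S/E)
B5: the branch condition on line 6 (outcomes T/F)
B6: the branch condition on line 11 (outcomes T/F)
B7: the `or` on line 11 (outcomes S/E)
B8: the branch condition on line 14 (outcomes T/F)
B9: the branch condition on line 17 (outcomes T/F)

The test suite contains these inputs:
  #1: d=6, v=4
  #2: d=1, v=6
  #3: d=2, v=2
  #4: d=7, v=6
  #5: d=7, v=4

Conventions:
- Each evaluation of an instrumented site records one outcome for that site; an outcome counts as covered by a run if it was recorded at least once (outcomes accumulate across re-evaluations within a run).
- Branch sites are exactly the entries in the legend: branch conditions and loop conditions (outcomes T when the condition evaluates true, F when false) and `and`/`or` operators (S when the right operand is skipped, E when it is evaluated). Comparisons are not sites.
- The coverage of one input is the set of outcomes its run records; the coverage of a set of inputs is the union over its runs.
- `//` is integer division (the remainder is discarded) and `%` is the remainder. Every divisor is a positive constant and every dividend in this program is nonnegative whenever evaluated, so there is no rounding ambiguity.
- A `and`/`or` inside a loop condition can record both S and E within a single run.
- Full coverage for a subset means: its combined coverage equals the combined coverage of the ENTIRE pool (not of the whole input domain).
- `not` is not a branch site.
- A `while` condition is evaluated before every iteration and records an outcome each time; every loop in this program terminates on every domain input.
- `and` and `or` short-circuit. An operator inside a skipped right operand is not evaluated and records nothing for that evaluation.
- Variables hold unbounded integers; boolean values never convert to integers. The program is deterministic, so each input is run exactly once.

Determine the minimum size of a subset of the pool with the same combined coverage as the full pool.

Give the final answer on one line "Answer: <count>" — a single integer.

input #1 (d=6, v=4): events B2->E, B1->F, B4->E, B3->T, B7->S, B6->T, B8->T; covers B1=F, B2=E, B3=T, B4=E, B6=T, B7=S, B8=T
input #2 (d=1, v=6): events B2->S, B1->F, B4->E, B3->F, B5->T, B7->S, B6->T, B8->T; covers B1=F, B2=S, B3=F, B4=E, B5=T, B6=T, B7=S, B8=T
input #3 (d=2, v=2): events B2->E, B1->F, B4->S, B3->F, B5->T, B7->S, B6->T, B8->T; covers B1=F, B2=E, B3=F, B4=S, B5=T, B6=T, B7=S, B8=T
input #4 (d=7, v=6): events B2->S, B1->F, B4->E, B3->F, B5->T, B7->S, B6->T, B8->T; covers B1=F, B2=S, B3=F, B4=E, B5=T, B6=T, B7=S, B8=T
input #5 (d=7, v=4): events B2->E, B1->F, B4->E, B3->T, B7->S, B6->T, B8->T; covers B1=F, B2=E, B3=T, B4=E, B6=T, B7=S, B8=T
the full pool covers 11 outcomes: B1=F, B2=S, B2=E, B3=T, B3=F, B4=S, B4=E, B5=T, B6=T, B7=S, B8=T
no size-1 subset reaches all 11 outcomes (best union: 8/11)
no size-2 subset reaches all 11 outcomes (best union: 10/11)
size 3: inputs {1, 2, 3} cover all 11 outcomes, and no lexicographically smaller subset of this size does

Answer: 3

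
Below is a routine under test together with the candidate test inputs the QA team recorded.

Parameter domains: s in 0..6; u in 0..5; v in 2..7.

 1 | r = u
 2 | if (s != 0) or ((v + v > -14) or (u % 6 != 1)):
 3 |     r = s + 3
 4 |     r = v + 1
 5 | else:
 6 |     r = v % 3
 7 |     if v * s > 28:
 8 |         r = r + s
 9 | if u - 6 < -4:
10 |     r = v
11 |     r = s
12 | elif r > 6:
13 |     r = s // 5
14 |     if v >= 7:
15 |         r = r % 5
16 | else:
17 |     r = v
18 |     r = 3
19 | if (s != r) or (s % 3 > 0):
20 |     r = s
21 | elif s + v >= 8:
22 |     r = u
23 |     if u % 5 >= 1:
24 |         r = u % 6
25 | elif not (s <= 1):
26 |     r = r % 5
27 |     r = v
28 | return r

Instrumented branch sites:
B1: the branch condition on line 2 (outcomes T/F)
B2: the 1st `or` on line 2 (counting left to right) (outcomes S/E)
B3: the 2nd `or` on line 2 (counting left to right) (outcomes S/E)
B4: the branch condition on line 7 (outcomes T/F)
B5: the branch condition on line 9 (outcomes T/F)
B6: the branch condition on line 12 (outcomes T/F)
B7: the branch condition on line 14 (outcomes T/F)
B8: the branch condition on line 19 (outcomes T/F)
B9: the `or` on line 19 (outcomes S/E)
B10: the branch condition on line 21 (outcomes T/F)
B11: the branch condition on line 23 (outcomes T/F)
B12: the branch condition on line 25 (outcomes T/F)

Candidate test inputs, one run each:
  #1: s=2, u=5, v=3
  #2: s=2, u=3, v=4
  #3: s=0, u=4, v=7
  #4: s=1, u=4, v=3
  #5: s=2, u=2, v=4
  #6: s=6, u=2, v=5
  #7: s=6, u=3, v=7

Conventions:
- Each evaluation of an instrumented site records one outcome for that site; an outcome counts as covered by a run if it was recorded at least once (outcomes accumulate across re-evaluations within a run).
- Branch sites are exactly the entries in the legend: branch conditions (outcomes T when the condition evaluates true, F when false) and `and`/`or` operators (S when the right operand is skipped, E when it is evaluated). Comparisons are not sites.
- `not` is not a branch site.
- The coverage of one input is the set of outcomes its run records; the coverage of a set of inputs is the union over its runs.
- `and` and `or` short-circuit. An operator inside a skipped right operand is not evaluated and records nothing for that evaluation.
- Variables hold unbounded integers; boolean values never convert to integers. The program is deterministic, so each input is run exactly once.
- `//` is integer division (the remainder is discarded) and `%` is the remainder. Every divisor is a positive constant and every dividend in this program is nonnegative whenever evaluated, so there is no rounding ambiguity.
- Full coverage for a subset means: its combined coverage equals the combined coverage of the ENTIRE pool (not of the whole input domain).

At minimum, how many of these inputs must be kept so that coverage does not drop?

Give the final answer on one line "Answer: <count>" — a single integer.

input #1 (s=2, u=5, v=3): events B2->S, B1->T, B5->F, B6->F, B9->S, B8->T; covers B1=T, B2=S, B5=F, B6=F, B8=T, B9=S
input #2 (s=2, u=3, v=4): events B2->S, B1->T, B5->F, B6->F, B9->S, B8->T; covers B1=T, B2=S, B5=F, B6=F, B8=T, B9=S
input #3 (s=0, u=4, v=7): events B2->E, B3->S, B1->T, B5->F, B6->T, B7->T, B9->E, B8->F, B10->F, B12->F; covers B1=T, B2=E, B3=S, B5=F, B6=T, B7=T, B8=F, B9=E, B10=F, B12=F
input #4 (s=1, u=4, v=3): events B2->S, B1->T, B5->F, B6->F, B9->S, B8->T; covers B1=T, B2=S, B5=F, B6=F, B8=T, B9=S
input #5 (s=2, u=2, v=4): events B2->S, B1->T, B5->F, B6->F, B9->S, B8->T; covers B1=T, B2=S, B5=F, B6=F, B8=T, B9=S
input #6 (s=6, u=2, v=5): events B2->S, B1->T, B5->F, B6->F, B9->S, B8->T; covers B1=T, B2=S, B5=F, B6=F, B8=T, B9=S
input #7 (s=6, u=3, v=7): events B2->S, B1->T, B5->F, B6->T, B7->T, B9->S, B8->T; covers B1=T, B2=S, B5=F, B6=T, B7=T, B8=T, B9=S
the full pool covers 14 outcomes: B1=T, B2=S, B2=E, B3=S, B5=F, B6=T, B6=F, B7=T, B8=T, B8=F, B9=S, B9=E, B10=F, B12=F
every size-1 subset falls short of the 14 outcomes (best: 10/14)
the canonical winner is {1, 3}: size 2, full 14-outcome coverage, earliest index list among size-2 covers

Answer: 2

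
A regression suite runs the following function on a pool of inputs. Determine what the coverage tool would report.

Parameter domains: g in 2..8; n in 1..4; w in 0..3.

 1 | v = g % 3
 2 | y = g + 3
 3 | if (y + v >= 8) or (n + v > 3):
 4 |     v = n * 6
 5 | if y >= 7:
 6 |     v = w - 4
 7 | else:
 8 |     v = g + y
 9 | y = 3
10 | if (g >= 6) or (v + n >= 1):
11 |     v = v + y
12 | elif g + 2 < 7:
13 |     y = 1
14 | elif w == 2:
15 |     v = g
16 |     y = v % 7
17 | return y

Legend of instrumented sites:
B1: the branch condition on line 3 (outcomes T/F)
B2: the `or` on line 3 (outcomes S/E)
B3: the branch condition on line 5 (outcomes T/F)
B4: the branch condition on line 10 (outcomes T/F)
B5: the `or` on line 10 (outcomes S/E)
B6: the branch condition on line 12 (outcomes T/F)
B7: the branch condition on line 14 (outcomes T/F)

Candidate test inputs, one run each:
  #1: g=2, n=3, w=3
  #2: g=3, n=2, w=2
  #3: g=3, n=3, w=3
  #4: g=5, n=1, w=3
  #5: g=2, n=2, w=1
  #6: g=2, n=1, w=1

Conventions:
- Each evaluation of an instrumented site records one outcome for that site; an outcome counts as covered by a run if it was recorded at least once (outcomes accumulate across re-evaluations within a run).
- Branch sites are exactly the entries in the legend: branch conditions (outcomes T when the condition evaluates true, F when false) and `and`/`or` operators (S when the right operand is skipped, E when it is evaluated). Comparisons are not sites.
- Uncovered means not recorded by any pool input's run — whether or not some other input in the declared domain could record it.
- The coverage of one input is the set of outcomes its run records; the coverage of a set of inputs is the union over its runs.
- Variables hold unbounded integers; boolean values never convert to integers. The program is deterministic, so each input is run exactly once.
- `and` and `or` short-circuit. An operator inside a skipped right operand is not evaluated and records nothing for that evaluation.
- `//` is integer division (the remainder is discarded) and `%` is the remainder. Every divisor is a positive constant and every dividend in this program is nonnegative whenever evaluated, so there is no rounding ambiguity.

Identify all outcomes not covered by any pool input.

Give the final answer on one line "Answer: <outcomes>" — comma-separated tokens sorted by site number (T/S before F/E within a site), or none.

test 1 (g=2, n=3, w=3) hits B1=T, B2=E, B3=F, B4=T, B5=E
test 2 (g=3, n=2, w=2) hits B1=F, B2=E, B3=F, B4=T, B5=E
test 3 (g=3, n=3, w=3) hits B1=F, B2=E, B3=F, B4=T, B5=E
test 4 (g=5, n=1, w=3) hits B1=T, B2=S, B3=T, B4=F, B5=E, B6=F, B7=F
test 5 (g=2, n=2, w=1) hits B1=T, B2=E, B3=F, B4=T, B5=E
test 6 (g=2, n=1, w=1) hits B1=F, B2=E, B3=F, B4=T, B5=E
union over the pool: B1=T, B1=F, B2=S, B2=E, B3=T, B3=F, B4=T, B4=F, B5=E, B6=F, B7=F
uncovered (3 of 14): B5=S, B6=T, B7=T

Answer: B5=S, B6=T, B7=T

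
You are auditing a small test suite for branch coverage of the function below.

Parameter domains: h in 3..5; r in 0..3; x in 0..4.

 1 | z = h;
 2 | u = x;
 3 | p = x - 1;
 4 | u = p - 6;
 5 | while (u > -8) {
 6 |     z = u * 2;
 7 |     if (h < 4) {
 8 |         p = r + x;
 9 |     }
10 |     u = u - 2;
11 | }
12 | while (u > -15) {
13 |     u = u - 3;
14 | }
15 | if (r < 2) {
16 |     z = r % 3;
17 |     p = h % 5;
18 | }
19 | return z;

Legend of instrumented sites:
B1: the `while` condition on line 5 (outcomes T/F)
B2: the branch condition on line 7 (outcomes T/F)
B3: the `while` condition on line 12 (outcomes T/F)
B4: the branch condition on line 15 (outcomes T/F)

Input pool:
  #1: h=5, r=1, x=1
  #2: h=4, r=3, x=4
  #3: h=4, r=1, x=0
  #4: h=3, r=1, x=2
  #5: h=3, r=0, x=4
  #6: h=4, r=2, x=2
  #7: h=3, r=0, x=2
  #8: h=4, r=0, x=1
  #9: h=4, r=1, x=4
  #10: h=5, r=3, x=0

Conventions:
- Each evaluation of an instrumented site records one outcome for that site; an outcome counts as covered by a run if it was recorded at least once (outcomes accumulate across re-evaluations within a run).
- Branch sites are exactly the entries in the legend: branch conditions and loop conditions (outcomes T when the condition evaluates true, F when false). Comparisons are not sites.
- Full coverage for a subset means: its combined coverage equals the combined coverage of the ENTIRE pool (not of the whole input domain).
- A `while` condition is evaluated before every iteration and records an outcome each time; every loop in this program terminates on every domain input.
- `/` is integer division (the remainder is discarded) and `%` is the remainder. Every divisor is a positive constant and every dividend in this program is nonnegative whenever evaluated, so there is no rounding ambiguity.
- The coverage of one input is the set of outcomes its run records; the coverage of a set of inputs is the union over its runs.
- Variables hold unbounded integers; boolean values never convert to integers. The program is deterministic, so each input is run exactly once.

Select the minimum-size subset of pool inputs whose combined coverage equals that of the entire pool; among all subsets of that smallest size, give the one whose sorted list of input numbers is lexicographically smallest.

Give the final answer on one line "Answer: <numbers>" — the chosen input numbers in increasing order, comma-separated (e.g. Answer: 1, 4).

#1 (h=5, r=1, x=1) -> B1->T, B2->F, B1->F, B3->T, B3->T, B3->T, B3->F, B4->T; covered: B1=T, B1=F, B2=F, B3=T, B3=F, B4=T
#2 (h=4, r=3, x=4) -> B1->T, B2->F, B1->T, B2->F, B1->T, B2->F, B1->F, B3->T, B3->T, B3->F, B4->F; covered: B1=T, B1=F, B2=F, B3=T, B3=F, B4=F
#3 (h=4, r=1, x=0) -> B1->T, B2->F, B1->F, B3->T, B3->T, B3->F, B4->T; covered: B1=T, B1=F, B2=F, B3=T, B3=F, B4=T
#4 (h=3, r=1, x=2) -> B1->T, B2->T, B1->T, B2->T, B1->F, B3->T, B3->T, B3->F, B4->T; covered: B1=T, B1=F, B2=T, B3=T, B3=F, B4=T
#5 (h=3, r=0, x=4) -> B1->T, B2->T, B1->T, B2->T, B1->T, B2->T, B1->F, B3->T, B3->T, B3->F, B4->T; covered: B1=T, B1=F, B2=T, B3=T, B3=F, B4=T
#6 (h=4, r=2, x=2) -> B1->T, B2->F, B1->T, B2->F, B1->F, B3->T, B3->T, B3->F, B4->F; covered: B1=T, B1=F, B2=F, B3=T, B3=F, B4=F
#7 (h=3, r=0, x=2) -> B1->T, B2->T, B1->T, B2->T, B1->F, B3->T, B3->T, B3->F, B4->T; covered: B1=T, B1=F, B2=T, B3=T, B3=F, B4=T
#8 (h=4, r=0, x=1) -> B1->T, B2->F, B1->F, B3->T, B3->T, B3->T, B3->F, B4->T; covered: B1=T, B1=F, B2=F, B3=T, B3=F, B4=T
#9 (h=4, r=1, x=4) -> B1->T, B2->F, B1->T, B2->F, B1->T, B2->F, B1->F, B3->T, B3->T, B3->F, B4->T; covered: B1=T, B1=F, B2=F, B3=T, B3=F, B4=T
#10 (h=5, r=3, x=0) -> B1->T, B2->F, B1->F, B3->T, B3->T, B3->F, B4->F; covered: B1=T, B1=F, B2=F, B3=T, B3=F, B4=F
the full pool covers 8 outcomes: B1=T, B1=F, B2=T, B2=F, B3=T, B3=F, B4=T, B4=F
no size-1 subset reaches all 8 outcomes (best union: 6/8)
size 2: inputs {2, 4} cover all 8 outcomes, and no lexicographically smaller subset of this size does

Answer: 2, 4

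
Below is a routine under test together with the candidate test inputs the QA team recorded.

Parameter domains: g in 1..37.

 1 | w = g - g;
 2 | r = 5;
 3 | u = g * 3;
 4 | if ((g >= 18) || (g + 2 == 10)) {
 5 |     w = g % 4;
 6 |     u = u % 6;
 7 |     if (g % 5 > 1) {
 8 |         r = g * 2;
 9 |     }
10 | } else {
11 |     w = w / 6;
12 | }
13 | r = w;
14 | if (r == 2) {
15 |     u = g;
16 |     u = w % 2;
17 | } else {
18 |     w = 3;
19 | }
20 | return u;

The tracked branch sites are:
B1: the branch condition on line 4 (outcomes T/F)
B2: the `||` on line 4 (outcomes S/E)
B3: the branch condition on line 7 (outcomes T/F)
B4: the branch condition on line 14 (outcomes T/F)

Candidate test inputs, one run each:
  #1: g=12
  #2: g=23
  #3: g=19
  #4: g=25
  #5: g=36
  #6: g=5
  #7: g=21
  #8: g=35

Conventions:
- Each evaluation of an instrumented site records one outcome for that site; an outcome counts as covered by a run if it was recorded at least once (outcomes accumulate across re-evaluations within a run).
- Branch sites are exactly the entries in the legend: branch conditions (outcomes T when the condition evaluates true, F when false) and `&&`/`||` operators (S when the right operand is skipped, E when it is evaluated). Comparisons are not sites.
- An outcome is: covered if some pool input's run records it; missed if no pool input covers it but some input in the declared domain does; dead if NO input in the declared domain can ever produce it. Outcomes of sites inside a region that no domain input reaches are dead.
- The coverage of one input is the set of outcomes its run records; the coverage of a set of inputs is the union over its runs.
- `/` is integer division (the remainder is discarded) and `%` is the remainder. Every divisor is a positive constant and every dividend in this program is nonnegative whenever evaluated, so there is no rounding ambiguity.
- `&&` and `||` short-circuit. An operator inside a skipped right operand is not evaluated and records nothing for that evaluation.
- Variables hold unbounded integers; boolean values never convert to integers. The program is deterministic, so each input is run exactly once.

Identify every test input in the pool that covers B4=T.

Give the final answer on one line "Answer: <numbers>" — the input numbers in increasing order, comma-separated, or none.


input #1 (g=12): does not produce B4=T
input #2 (g=23): does not produce B4=T
input #3 (g=19): does not produce B4=T
input #4 (g=25): does not produce B4=T
input #5 (g=36): does not produce B4=T
input #6 (g=5): does not produce B4=T
input #7 (g=21): does not produce B4=T
input #8 (g=35): does not produce B4=T
Answer: none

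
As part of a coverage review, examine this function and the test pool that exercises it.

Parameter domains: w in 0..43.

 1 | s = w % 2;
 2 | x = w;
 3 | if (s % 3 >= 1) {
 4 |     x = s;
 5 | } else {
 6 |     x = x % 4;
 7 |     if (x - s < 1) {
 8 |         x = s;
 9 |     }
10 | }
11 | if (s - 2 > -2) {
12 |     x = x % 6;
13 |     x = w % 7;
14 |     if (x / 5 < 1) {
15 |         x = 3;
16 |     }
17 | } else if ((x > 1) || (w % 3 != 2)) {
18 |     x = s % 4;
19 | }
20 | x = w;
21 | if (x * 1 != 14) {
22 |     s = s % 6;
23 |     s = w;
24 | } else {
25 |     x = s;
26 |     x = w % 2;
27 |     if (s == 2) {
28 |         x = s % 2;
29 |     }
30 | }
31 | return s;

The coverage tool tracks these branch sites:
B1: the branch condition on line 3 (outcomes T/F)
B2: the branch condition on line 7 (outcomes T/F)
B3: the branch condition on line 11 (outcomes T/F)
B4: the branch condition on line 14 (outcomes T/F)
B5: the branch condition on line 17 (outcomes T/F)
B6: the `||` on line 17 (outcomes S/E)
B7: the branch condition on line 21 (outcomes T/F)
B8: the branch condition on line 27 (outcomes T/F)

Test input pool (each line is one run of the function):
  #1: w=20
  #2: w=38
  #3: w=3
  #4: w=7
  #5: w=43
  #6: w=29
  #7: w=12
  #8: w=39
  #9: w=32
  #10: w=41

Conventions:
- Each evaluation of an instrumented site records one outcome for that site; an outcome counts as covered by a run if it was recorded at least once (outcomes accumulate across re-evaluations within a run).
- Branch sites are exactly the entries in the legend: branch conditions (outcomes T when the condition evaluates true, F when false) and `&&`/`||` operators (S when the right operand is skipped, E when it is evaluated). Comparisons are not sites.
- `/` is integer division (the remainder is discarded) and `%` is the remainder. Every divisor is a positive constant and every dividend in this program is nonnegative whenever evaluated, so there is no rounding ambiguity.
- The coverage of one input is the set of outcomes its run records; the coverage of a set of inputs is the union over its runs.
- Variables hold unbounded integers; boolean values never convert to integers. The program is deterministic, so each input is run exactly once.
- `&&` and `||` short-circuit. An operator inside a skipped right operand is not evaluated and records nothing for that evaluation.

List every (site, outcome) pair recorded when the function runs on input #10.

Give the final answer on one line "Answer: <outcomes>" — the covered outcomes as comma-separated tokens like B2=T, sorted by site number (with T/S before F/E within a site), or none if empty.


Tracing the run of input #10 (w=41):
  B1->T, B3->T, B4->F, B7->T
collecting distinct outcomes: B1=T, B3=T, B4=F, B7=T
Answer: B1=T, B3=T, B4=F, B7=T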